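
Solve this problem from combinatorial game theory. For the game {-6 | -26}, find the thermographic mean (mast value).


Game = {-6 | -26}, a switch {a | b} with numbers a > b.
Its thermograph has left wall a - t and right wall b + t, which meet at t = (a - b)/2, where both equal (a + b)/2. So the mast (mean value) is at (a + b)/2.
Mean = (-6 + (-26))/2 = -32/2 = -16

-16


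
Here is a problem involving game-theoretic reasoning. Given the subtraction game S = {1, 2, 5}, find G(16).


The subtraction set is S = {1, 2, 5}.
G(k) = mex{ G(k - s) : s in S, s <= k }. We compute iteratively: G(0) = 0.
G(1) = mex({0}) = 1
G(2) = mex({0, 1}) = 2
G(3) = mex({1, 2}) = 0
G(4) = mex({0, 2}) = 1
G(5) = mex({0, 1}) = 2
G(6) = mex({1, 2}) = 0
G(7) = mex({0, 2}) = 1
Observe that G(3)..G(7) = 0, 1, 2, 0, 1 repeats G(0)..G(4) = 0, 1, 2, 0, 1.
For k >= max(S) = 5, G(k) is determined by the previous 5 values G(k-5)..G(k-1); a window of 5 consecutive values has recurred shifted by 3, so by induction G(k + 3) = G(k) for all k >= 0: the sequence is periodic from the start with period 3.
One period: G(0..2) = 0, 1, 2.
16 mod 3 = 1, so G(16) = G(1) = 1.

1


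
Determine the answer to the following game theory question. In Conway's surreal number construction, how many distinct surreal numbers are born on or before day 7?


Day 0: {|} = 0 is born. Count = 1.
Day n: the number of surreal numbers born by day n is 2^(n+1) - 1.
By day 0: 2^1 - 1 = 1
By day 1: 2^2 - 1 = 3
By day 2: 2^3 - 1 = 7
By day 3: 2^4 - 1 = 15
By day 4: 2^5 - 1 = 31
By day 5: 2^6 - 1 = 63
By day 6: 2^7 - 1 = 127
By day 7: 2^8 - 1 = 255
By day 7: 255 surreal numbers.

255


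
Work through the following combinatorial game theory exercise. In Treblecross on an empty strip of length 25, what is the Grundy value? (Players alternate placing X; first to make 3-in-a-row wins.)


Treblecross: place X on empty cells; 3-in-a-row wins.
Playing within two cells of an existing X lets the opponent win at once, so sensible play treats the cells i-2..i+2 around each X as dead. The player left with no safe cell loses, so this is a normal-play take-away game on strips of safe cells.
Placing X at cell i (0-indexed) of a strip of k safe cells leaves independent strips of sizes max(0, i-2) and max(0, k-i-3). Hence G(k) = mex{ G(max(0,i-2)) XOR G(max(0,k-i-3)) : 0 <= i < k }, with G(0) = 0.
G(1): splits (0,0):0^0=0 -> mex({0}) = 1
G(2): splits (0,0):0^0=0 -> mex({0}) = 1
G(3): splits (0,0):0^0=0 -> mex({0}) = 1
G(4): splits (0,1):0^1=1 (0,0):0^0=0 -> mex({0, 1}) = 2
G(5): splits (0,2):0^1=1 (0,1):0^1=1 (0,0):0^0=0 -> mex({0, 1}) = 2
G(6) = mex({1}) = 0
G(7) = mex({0, 1, 2}) = 3
G(8) = mex({0, 1, 2}) = 3
G(9) = mex({0, 2}) = 1
G(10) = mex({0, 2, 3}) = 1
G(11) = mex({0, 3}) = 1
G(12) = mex({1, 3}) = 0
G(13) = mex({0, 1, 2, 3}) = 4
G(14) = mex({0, 1, 2}) = 3
G(15) = mex({0, 1, 2}) = 3
G(16) = mex({0, 1, 2, 4}) = 3
G(17) = mex({0, 1, 3, 4}) = 2
G(18) = mex({0, 1, 3, 4}) = 2
G(19) = mex({0, 1, 3, 5}) = 2
G(20) = mex({0, 1, 2, 3, 5}) = 4
G(21) = mex({0, 1, 2, 3, 5}) = 4
G(22) = mex({1, 2, 6}) = 0
G(23) = mex({0, 1, 2, 3, 4, 6}) = 5
G(24) = mex({0, 1, 2, 3, 4}) = 5
G(25) = mex({0, 1, 3, 4, 7}) = 2
Therefore G(25) = 2.

2


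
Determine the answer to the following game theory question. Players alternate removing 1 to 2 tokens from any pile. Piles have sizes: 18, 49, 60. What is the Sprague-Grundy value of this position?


Subtraction set: {1, 2}
For this subtraction set, G(n) = n mod 3 (period = max + 1 = 3).
Pile 1 (size 18): G(18) = 18 mod 3 = 0
Pile 2 (size 49): G(49) = 49 mod 3 = 1
Pile 3 (size 60): G(60) = 60 mod 3 = 0
Total Grundy value = XOR of all: 0 XOR 1 XOR 0 = 1

1


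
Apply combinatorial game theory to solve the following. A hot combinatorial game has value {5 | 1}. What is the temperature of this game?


The game is {5 | 1}, a switch {a | b} with numbers a > b.
Cooling {a | b} by t gives {a - t | b + t}, which stops being hot when a - t = b + t, i.e. at t = (a - b)/2. So the temperature of a switch is (a - b)/2.
Temperature = (Left option - Right option) / 2
= (5 - (1)) / 2
= 4 / 2
= 2

2


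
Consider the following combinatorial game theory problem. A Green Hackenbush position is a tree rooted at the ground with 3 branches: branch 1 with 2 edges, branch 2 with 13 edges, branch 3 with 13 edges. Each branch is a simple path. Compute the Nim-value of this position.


The tree has 3 branches from the ground vertex.
In Green Hackenbush, the Nim-value of a simple path of length k is k.
Branch 1: length 2, Nim-value = 2
Branch 2: length 13, Nim-value = 13
Branch 3: length 13, Nim-value = 13
Total Nim-value = XOR of all branch values:
0 XOR 2 = 2
2 XOR 13 = 15
15 XOR 13 = 2
Nim-value of the tree = 2

2


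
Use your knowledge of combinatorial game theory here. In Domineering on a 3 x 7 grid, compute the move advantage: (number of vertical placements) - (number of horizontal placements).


Board is 3 x 7 (rows x cols).
Left (vertical) placements: (rows-1) * cols = 2 * 7 = 14
Right (horizontal) placements: rows * (cols-1) = 3 * 6 = 18
Advantage = Left - Right = 14 - 18 = -4

-4


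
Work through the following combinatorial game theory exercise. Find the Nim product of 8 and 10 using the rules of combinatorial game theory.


Nim multiplication is bilinear over XOR: (u XOR v) * w = (u*w) XOR (v*w).
So we split each operand into its bit components and XOR the pairwise Nim products.
8 = 8 (as XOR of powers of 2).
10 = 2 + 8 (as XOR of powers of 2).
Using the standard Nim-product table on single bits:
  2*2 = 3,   2*4 = 8,   2*8 = 12,
  4*4 = 6,   4*8 = 11,  8*8 = 13,
and  1*x = x (identity), k*l = l*k (commutative).
Pairwise Nim products:
  8 * 2 = 12
  8 * 8 = 13
XOR them: 12 XOR 13 = 1.
Result: 8 * 10 = 1 (in Nim).

1


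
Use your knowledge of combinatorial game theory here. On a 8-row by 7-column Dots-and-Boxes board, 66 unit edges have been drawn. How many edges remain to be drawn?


Grid: 8 x 7 boxes, i.e. 9 rows and 8 columns of dots.
Horizontal edges: (rows + 1) * cols = 9 * 7 = 63
Vertical edges: rows * (cols + 1) = 8 * 8 = 64
Total edges: 63 + 64 = 127
Edges drawn: 66
Remaining: 127 - 66 = 61

61


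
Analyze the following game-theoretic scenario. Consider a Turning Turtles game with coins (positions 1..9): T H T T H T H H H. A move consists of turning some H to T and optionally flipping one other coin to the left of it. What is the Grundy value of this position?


Coins: T H T T H T H H H
Key fact: a single head at position k behaves exactly like a Nim heap of size k (turning it to T and optionally flipping a coin at j < k corresponds to moving the heap from k to j, or to 0), and heads combine as a disjunctive sum (two heads at the same place would cancel, matching j XOR j = 0). So the Nim-value is the XOR of the 1-indexed positions of the heads.
Face-up positions (1-indexed): [2, 5, 7, 8, 9]
XOR 0 with 2: 0 XOR 2 = 2
XOR 2 with 5: 2 XOR 5 = 7
XOR 7 with 7: 7 XOR 7 = 0
XOR 0 with 8: 0 XOR 8 = 8
XOR 8 with 9: 8 XOR 9 = 1
Nim-value = 1

1


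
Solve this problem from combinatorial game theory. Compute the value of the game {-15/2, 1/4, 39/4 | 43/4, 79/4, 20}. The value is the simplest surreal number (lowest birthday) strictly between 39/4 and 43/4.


Left options: {-15/2, 1/4, 39/4}, max = 39/4
Right options: {43/4, 79/4, 20}, min = 43/4
All options are numbers and max(Left) < min(Right), so by the simplicity theorem the value is the simplest (earliest-born) number strictly between 39/4 and 43/4.
The only integer strictly between 39/4 and 43/4 is 10.
No non-integer in the interval can be simpler: if x is a non-integer in the interval, then floor(x) or ceil(x) also lies in the interval (the interval contains an integer), and both are proper prefixes of x's sign expansion, i.e. born earlier. So the game value is 10.
Game value = 10

10


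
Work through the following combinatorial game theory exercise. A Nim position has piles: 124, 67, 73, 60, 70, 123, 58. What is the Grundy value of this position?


We need the XOR (exclusive or) of all pile sizes.
After XOR-ing pile 1 (size 124): 0 XOR 124 = 124
After XOR-ing pile 2 (size 67): 124 XOR 67 = 63
After XOR-ing pile 3 (size 73): 63 XOR 73 = 118
After XOR-ing pile 4 (size 60): 118 XOR 60 = 74
After XOR-ing pile 5 (size 70): 74 XOR 70 = 12
After XOR-ing pile 6 (size 123): 12 XOR 123 = 119
After XOR-ing pile 7 (size 58): 119 XOR 58 = 77
The Nim-value of this position is 77.

77


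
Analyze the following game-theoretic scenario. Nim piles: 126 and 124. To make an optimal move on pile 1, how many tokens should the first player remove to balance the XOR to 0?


Piles: 126 and 124
Current XOR: 126 XOR 124 = 2 (non-zero, so this is an N-position).
To make the XOR zero, we need to find a move that balances the piles.
For pile 1 (size 126): target = 126 XOR 2 = 124
We reduce pile 1 from 126 to 124.
Tokens removed: 126 - 124 = 2
Verification: 124 XOR 124 = 0

2


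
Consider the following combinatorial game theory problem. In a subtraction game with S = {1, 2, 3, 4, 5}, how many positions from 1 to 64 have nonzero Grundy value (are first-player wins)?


Subtraction set S = {1, 2, 3, 4, 5}, so G(n) = n mod 6.
G(n) = 0 when n is a multiple of 6.
Multiples of 6 in [1, 64]: 10
N-positions (nonzero Grundy) = 64 - 10 = 54

54


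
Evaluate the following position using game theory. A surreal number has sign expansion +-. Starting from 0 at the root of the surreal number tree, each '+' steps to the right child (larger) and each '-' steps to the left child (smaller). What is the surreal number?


Sign expansion: +-
Rule: track bounds (lo, hi), initially (-inf, +inf). On '+', the current value becomes lo and we move to the simplest number in (value, hi): value + 1 if hi = +inf, otherwise the midpoint (value + hi)/2. On '-', the current value becomes hi and we move to value - 1 if lo = -inf, otherwise the midpoint (lo + value)/2.
Start at 0.
Step 1: sign = +, move right. Bounds: (0, +inf). Value = 1
Step 2: sign = -, move left. Bounds: (0, 1). Value = 1/2
The surreal number with sign expansion +- is 1/2.

1/2


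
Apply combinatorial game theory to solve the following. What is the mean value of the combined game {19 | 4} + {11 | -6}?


G1 = {19 | 4}, G2 = {11 | -6}
Each is a switch {a | b} with numbers a > b; its mean value is (a + b)/2, and mean value is additive over game sums: m(G1 + G2) = m(G1) + m(G2).
Mean of G1 = (19 + (4))/2 = 23/2 = 23/2
Mean of G2 = (11 + (-6))/2 = 5/2 = 5/2
Mean of G1 + G2 = 23/2 + 5/2 = 14

14


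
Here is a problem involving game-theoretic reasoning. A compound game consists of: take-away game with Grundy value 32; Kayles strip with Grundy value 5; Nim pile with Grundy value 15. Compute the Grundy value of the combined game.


By the Sprague-Grundy theorem, the Grundy value of a sum of games is the XOR of individual Grundy values.
take-away game: Grundy value = 32. Running XOR: 0 XOR 32 = 32
Kayles strip: Grundy value = 5. Running XOR: 32 XOR 5 = 37
Nim pile: Grundy value = 15. Running XOR: 37 XOR 15 = 42
The combined Grundy value is 42.

42


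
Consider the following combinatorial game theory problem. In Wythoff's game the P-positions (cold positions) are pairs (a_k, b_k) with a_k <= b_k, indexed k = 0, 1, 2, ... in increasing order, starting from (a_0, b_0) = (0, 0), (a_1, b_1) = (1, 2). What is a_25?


By Wythoff's theorem, a_k = floor(k * phi) and b_k = floor(k * phi^2) = a_k + k, where phi = (1 + sqrt(5))/2 is the golden ratio.
phi = (1 + sqrt(5))/2 = 1.618034
k = 25
k * phi = 25 * 1.618034 = 40.450850
a_25 = floor(k * phi) = 40

40


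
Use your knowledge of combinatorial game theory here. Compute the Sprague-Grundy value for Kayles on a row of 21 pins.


Kayles: a move removes 1 or 2 adjacent pins from a contiguous row.
Removing pins from a row of k leaves two independent rows (a, b) with a + b = k - 1 (one pin) or a + b = k - 2 (two pins); an end removal gives a = 0.
By Sprague-Grundy, G(k) = mex{ G(a) XOR G(b) } over all these splits. G(0) = 0.
G(1): splits (0,0):0^0=0 -> mex({0}) = 1
G(2): splits (0,1):0^1=1 (0,0):0^0=0 -> mex({0, 1}) = 2
G(3): splits (0,2):0^2=2 (1,1):1^1=0 (0,1):0^1=1 -> mex({0, 1, 2}) = 3
G(4): splits (0,3):0^3=3 (1,2):1^2=3 (0,2):0^2=2 (1,1):1^1=0 -> mex({0, 2, 3}) = 1
G(5): splits (0,4):0^1=1 (1,3):1^3=2 (2,2):2^2=0 (0,3):0^3=3 (1,2):1^2=3 -> mex({0, 1, 2, 3}) = 4
G(6) = mex({0, 1, 2, 4}) = 3
G(7) = mex({0, 1, 3, 4, 5}) = 2
G(8) = mex({0, 2, 3, 5, 6}) = 1
G(9) = mex({0, 1, 2, 3, 6, 7}) = 4
G(10) = mex({0, 1, 3, 4, 5, 7}) = 2
G(11) = mex({0, 1, 2, 3, 4, 5}) = 6
G(12) = mex({0, 1, 2, 3, 5, 6, 7}) = 4
G(13) = mex({0, 2, 3, 4, 6, 7}) = 1
G(14) = mex({0, 1, 4, 5, 6, 7}) = 2
G(15) = mex({0, 1, 2, 3, 4, 5, 6}) = 7
G(16) = mex({0, 2, 3, 5, 6, 7}) = 1
G(17) = mex({0, 1, 2, 3, 5, 6, 7}) = 4
G(18) = mex({0, 1, 2, 4, 5, 6}) = 3
G(19) = mex({0, 1, 3, 4, 5, 7}) = 2
G(20) = mex({0, 2, 3, 4, 5, 6, 7}) = 1
G(21) = mex({0, 1, 2, 3, 5, 6, 7}) = 4
Therefore G(21) = 4.

4


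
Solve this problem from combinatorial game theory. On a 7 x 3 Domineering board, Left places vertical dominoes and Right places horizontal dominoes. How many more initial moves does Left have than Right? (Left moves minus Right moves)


Board is 7 x 3 (rows x cols).
Left (vertical) placements: (rows-1) * cols = 6 * 3 = 18
Right (horizontal) placements: rows * (cols-1) = 7 * 2 = 14
Advantage = Left - Right = 18 - 14 = 4

4


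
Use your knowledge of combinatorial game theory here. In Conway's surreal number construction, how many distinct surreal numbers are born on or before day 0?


Day 0: {|} = 0 is born. Count = 1.
Day n: the number of surreal numbers born by day n is 2^(n+1) - 1.
By day 0: 2^1 - 1 = 1
By day 0: 1 surreal numbers.

1


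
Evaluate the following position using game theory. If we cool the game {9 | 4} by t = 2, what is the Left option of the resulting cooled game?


Original game: {9 | 4} (a switch {a | b} with a > b).
Cooling by t (for t below the temperature (a - b)/2 = 5/2) taxes each move by t: {a | b} cooled by t is {a - t | b + t}.
Cooling amount: t = 2
Cooled Left option: 9 - 2 = 7
Cooled Right option: 4 + 2 = 6
Cooled game: {7 | 6}
Left option = 7

7


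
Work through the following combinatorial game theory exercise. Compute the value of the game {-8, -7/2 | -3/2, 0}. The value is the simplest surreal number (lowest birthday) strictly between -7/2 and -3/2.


Left options: {-8, -7/2}, max = -7/2
Right options: {-3/2, 0}, min = -3/2
All options are numbers and max(Left) < min(Right), so by the simplicity theorem the value is the simplest (earliest-born) number strictly between -7/2 and -3/2.
Integers -3 through -2 all lie strictly between -7/2 and -3/2.
Among integers, the simplest (lowest birthday = smallest |n|; 0 is born on day 0, +-n on day n) is -2.
No non-integer in the interval can be simpler: if x is a non-integer in the interval, then floor(x) or ceil(x) also lies in the interval (the interval contains an integer), and both are proper prefixes of x's sign expansion, i.e. born earlier. So the game value is -2.
Game value = -2

-2


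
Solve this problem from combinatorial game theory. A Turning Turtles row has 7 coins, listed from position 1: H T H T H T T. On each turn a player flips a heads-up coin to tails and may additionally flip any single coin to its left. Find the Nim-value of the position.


Coins: H T H T H T T
Key fact: a single head at position k behaves exactly like a Nim heap of size k (turning it to T and optionally flipping a coin at j < k corresponds to moving the heap from k to j, or to 0), and heads combine as a disjunctive sum (two heads at the same place would cancel, matching j XOR j = 0). So the Nim-value is the XOR of the 1-indexed positions of the heads.
Face-up positions (1-indexed): [1, 3, 5]
XOR 0 with 1: 0 XOR 1 = 1
XOR 1 with 3: 1 XOR 3 = 2
XOR 2 with 5: 2 XOR 5 = 7
Nim-value = 7

7


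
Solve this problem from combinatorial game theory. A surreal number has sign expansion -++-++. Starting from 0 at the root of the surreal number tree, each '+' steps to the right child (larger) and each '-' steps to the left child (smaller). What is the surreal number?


Sign expansion: -++-++
Rule: track bounds (lo, hi), initially (-inf, +inf). On '+', the current value becomes lo and we move to the simplest number in (value, hi): value + 1 if hi = +inf, otherwise the midpoint (value + hi)/2. On '-', the current value becomes hi and we move to value - 1 if lo = -inf, otherwise the midpoint (lo + value)/2.
Start at 0.
Step 1: sign = -, move left. Bounds: (-inf, 0). Value = -1
Step 2: sign = +, move right. Bounds: (-1, 0). Value = -1/2
Step 3: sign = +, move right. Bounds: (-1/2, 0). Value = -1/4
Step 4: sign = -, move left. Bounds: (-1/2, -1/4). Value = -3/8
Step 5: sign = +, move right. Bounds: (-3/8, -1/4). Value = -5/16
Step 6: sign = +, move right. Bounds: (-5/16, -1/4). Value = -9/32
The surreal number with sign expansion -++-++ is -9/32.

-9/32


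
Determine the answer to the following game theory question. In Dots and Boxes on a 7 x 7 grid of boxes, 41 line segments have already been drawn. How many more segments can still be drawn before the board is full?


Grid: 7 x 7 boxes, i.e. 8 rows and 8 columns of dots.
Horizontal edges: (rows + 1) * cols = 8 * 7 = 56
Vertical edges: rows * (cols + 1) = 7 * 8 = 56
Total edges: 56 + 56 = 112
Edges drawn: 41
Remaining: 112 - 41 = 71

71


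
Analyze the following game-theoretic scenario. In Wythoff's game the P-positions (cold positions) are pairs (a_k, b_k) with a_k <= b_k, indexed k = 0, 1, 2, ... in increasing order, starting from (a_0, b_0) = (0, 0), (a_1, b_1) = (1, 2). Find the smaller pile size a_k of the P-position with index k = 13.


By Wythoff's theorem, a_k = floor(k * phi) and b_k = floor(k * phi^2) = a_k + k, where phi = (1 + sqrt(5))/2 is the golden ratio.
phi = (1 + sqrt(5))/2 = 1.618034
k = 13
k * phi = 13 * 1.618034 = 21.034442
a_13 = floor(k * phi) = 21

21


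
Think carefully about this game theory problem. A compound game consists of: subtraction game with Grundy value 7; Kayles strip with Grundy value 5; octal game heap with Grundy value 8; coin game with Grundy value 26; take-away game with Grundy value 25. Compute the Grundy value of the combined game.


By the Sprague-Grundy theorem, the Grundy value of a sum of games is the XOR of individual Grundy values.
subtraction game: Grundy value = 7. Running XOR: 0 XOR 7 = 7
Kayles strip: Grundy value = 5. Running XOR: 7 XOR 5 = 2
octal game heap: Grundy value = 8. Running XOR: 2 XOR 8 = 10
coin game: Grundy value = 26. Running XOR: 10 XOR 26 = 16
take-away game: Grundy value = 25. Running XOR: 16 XOR 25 = 9
The combined Grundy value is 9.

9


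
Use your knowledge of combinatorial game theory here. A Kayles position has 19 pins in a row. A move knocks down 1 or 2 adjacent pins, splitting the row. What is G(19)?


Kayles: a move removes 1 or 2 adjacent pins from a contiguous row.
Removing pins from a row of k leaves two independent rows (a, b) with a + b = k - 1 (one pin) or a + b = k - 2 (two pins); an end removal gives a = 0.
By Sprague-Grundy, G(k) = mex{ G(a) XOR G(b) } over all these splits. G(0) = 0.
G(1): splits (0,0):0^0=0 -> mex({0}) = 1
G(2): splits (0,1):0^1=1 (0,0):0^0=0 -> mex({0, 1}) = 2
G(3): splits (0,2):0^2=2 (1,1):1^1=0 (0,1):0^1=1 -> mex({0, 1, 2}) = 3
G(4): splits (0,3):0^3=3 (1,2):1^2=3 (0,2):0^2=2 (1,1):1^1=0 -> mex({0, 2, 3}) = 1
G(5): splits (0,4):0^1=1 (1,3):1^3=2 (2,2):2^2=0 (0,3):0^3=3 (1,2):1^2=3 -> mex({0, 1, 2, 3}) = 4
G(6) = mex({0, 1, 2, 4}) = 3
G(7) = mex({0, 1, 3, 4, 5}) = 2
G(8) = mex({0, 2, 3, 5, 6}) = 1
G(9) = mex({0, 1, 2, 3, 6, 7}) = 4
G(10) = mex({0, 1, 3, 4, 5, 7}) = 2
G(11) = mex({0, 1, 2, 3, 4, 5}) = 6
G(12) = mex({0, 1, 2, 3, 5, 6, 7}) = 4
G(13) = mex({0, 2, 3, 4, 6, 7}) = 1
G(14) = mex({0, 1, 4, 5, 6, 7}) = 2
G(15) = mex({0, 1, 2, 3, 4, 5, 6}) = 7
G(16) = mex({0, 2, 3, 5, 6, 7}) = 1
G(17) = mex({0, 1, 2, 3, 5, 6, 7}) = 4
G(18) = mex({0, 1, 2, 4, 5, 6}) = 3
G(19) = mex({0, 1, 3, 4, 5, 7}) = 2
Therefore G(19) = 2.

2


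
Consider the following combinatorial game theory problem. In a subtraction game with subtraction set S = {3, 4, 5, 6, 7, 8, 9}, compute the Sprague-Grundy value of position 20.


The subtraction set is S = {3, 4, 5, 6, 7, 8, 9}.
G(k) = mex{ G(k - s) : s in S, s <= k }. We compute iteratively: G(0) = 0.
G(1) = mex({}) = 0
G(2) = mex({}) = 0
G(3) = mex({0}) = 1
G(4) = mex({0}) = 1
G(5) = mex({0}) = 1
G(6) = mex({0, 1}) = 2
G(7) = mex({0, 1}) = 2
G(8) = mex({0, 1}) = 2
G(9) = mex({0, 1, 2}) = 3
G(10) = mex({0, 1, 2}) = 3
G(11) = mex({0, 1, 2}) = 3
G(12) = mex({1, 2, 3}) = 0
G(13) = mex({1, 2, 3}) = 0
G(14) = mex({1, 2, 3}) = 0
G(15) = mex({0, 2, 3}) = 1
G(16) = mex({0, 2, 3}) = 1
G(17) = mex({0, 2, 3}) = 1
G(18) = mex({0, 1, 3}) = 2
G(19) = mex({0, 1, 3}) = 2
G(20) = mex({0, 1, 3}) = 2
Therefore G(20) = 2.

2


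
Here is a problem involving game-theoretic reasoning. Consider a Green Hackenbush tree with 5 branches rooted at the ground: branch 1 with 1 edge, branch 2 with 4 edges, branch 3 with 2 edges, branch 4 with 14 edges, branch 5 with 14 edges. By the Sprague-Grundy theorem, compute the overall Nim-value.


The tree has 5 branches from the ground vertex.
In Green Hackenbush, the Nim-value of a simple path of length k is k.
Branch 1: length 1, Nim-value = 1
Branch 2: length 4, Nim-value = 4
Branch 3: length 2, Nim-value = 2
Branch 4: length 14, Nim-value = 14
Branch 5: length 14, Nim-value = 14
Total Nim-value = XOR of all branch values:
0 XOR 1 = 1
1 XOR 4 = 5
5 XOR 2 = 7
7 XOR 14 = 9
9 XOR 14 = 7
Nim-value of the tree = 7

7


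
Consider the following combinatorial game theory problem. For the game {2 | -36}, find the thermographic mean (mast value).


Game = {2 | -36}, a switch {a | b} with numbers a > b.
Its thermograph has left wall a - t and right wall b + t, which meet at t = (a - b)/2, where both equal (a + b)/2. So the mast (mean value) is at (a + b)/2.
Mean = (2 + (-36))/2 = -34/2 = -17

-17


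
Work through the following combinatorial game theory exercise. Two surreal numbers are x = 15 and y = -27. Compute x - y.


x = 15, y = -27
x - y = 15 - -27 = 42

42


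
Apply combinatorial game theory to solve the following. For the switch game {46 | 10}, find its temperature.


The game is {46 | 10}, a switch {a | b} with numbers a > b.
Cooling {a | b} by t gives {a - t | b + t}, which stops being hot when a - t = b + t, i.e. at t = (a - b)/2. So the temperature of a switch is (a - b)/2.
Temperature = (Left option - Right option) / 2
= (46 - (10)) / 2
= 36 / 2
= 18

18


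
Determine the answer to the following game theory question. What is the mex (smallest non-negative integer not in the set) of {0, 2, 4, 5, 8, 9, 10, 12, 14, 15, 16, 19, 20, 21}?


Set = {0, 2, 4, 5, 8, 9, 10, 12, 14, 15, 16, 19, 20, 21}
0 is in the set.
1 is NOT in the set. This is the mex.
mex = 1

1


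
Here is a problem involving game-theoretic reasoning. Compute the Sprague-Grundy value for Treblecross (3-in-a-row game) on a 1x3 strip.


Treblecross: place X on empty cells; 3-in-a-row wins.
Playing within two cells of an existing X lets the opponent win at once, so sensible play treats the cells i-2..i+2 around each X as dead. The player left with no safe cell loses, so this is a normal-play take-away game on strips of safe cells.
Placing X at cell i (0-indexed) of a strip of k safe cells leaves independent strips of sizes max(0, i-2) and max(0, k-i-3). Hence G(k) = mex{ G(max(0,i-2)) XOR G(max(0,k-i-3)) : 0 <= i < k }, with G(0) = 0.
G(1): splits (0,0):0^0=0 -> mex({0}) = 1
G(2): splits (0,0):0^0=0 -> mex({0}) = 1
G(3): splits (0,0):0^0=0 -> mex({0}) = 1
Therefore G(3) = 1.

1


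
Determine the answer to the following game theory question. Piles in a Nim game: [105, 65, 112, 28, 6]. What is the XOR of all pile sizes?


We need the XOR (exclusive or) of all pile sizes.
After XOR-ing pile 1 (size 105): 0 XOR 105 = 105
After XOR-ing pile 2 (size 65): 105 XOR 65 = 40
After XOR-ing pile 3 (size 112): 40 XOR 112 = 88
After XOR-ing pile 4 (size 28): 88 XOR 28 = 68
After XOR-ing pile 5 (size 6): 68 XOR 6 = 66
The Nim-value of this position is 66.

66


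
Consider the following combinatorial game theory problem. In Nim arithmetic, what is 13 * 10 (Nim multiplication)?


Nim multiplication is bilinear over XOR: (u XOR v) * w = (u*w) XOR (v*w).
So we split each operand into its bit components and XOR the pairwise Nim products.
13 = 1 + 4 + 8 (as XOR of powers of 2).
10 = 2 + 8 (as XOR of powers of 2).
Using the standard Nim-product table on single bits:
  2*2 = 3,   2*4 = 8,   2*8 = 12,
  4*4 = 6,   4*8 = 11,  8*8 = 13,
and  1*x = x (identity), k*l = l*k (commutative).
Pairwise Nim products:
  1 * 2 = 2
  1 * 8 = 8
  4 * 2 = 8
  4 * 8 = 11
  8 * 2 = 12
  8 * 8 = 13
XOR them: 2 XOR 8 XOR 8 XOR 11 XOR 12 XOR 13 = 8.
Result: 13 * 10 = 8 (in Nim).

8


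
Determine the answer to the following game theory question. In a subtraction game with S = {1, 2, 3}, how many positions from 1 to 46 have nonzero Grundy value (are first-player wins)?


Subtraction set S = {1, 2, 3}, so G(n) = n mod 4.
G(n) = 0 when n is a multiple of 4.
Multiples of 4 in [1, 46]: 11
N-positions (nonzero Grundy) = 46 - 11 = 35

35


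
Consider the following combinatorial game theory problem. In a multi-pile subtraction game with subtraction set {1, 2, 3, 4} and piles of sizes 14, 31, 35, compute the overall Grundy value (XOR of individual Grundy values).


Subtraction set: {1, 2, 3, 4}
For this subtraction set, G(n) = n mod 5 (period = max + 1 = 5).
Pile 1 (size 14): G(14) = 14 mod 5 = 4
Pile 2 (size 31): G(31) = 31 mod 5 = 1
Pile 3 (size 35): G(35) = 35 mod 5 = 0
Total Grundy value = XOR of all: 4 XOR 1 XOR 0 = 5

5


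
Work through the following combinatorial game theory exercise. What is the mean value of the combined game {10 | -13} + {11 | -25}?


G1 = {10 | -13}, G2 = {11 | -25}
Each is a switch {a | b} with numbers a > b; its mean value is (a + b)/2, and mean value is additive over game sums: m(G1 + G2) = m(G1) + m(G2).
Mean of G1 = (10 + (-13))/2 = -3/2 = -3/2
Mean of G2 = (11 + (-25))/2 = -14/2 = -7
Mean of G1 + G2 = -3/2 + -7 = -17/2

-17/2


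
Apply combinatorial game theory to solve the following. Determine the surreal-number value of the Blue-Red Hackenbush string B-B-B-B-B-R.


Edges (from ground): B-B-B-B-B-R
By Berlekamp's sign-expansion rule, a Blue-Red Hackenbush stalk has the value of the surreal number whose sign sequence is the edge sequence with B -> + and R -> -.
Sign sequence: +++++-
Trace the sign expansion in the surreal number tree, starting from 0:
Edge 1: B (sign +) -> bounds (0, +inf), value = 1
Edge 2: B (sign +) -> bounds (1, +inf), value = 2
Edge 3: B (sign +) -> bounds (2, +inf), value = 3
Edge 4: B (sign +) -> bounds (3, +inf), value = 4
Edge 5: B (sign +) -> bounds (4, +inf), value = 5
Edge 6: R (sign -) -> bounds (4, 5), value = 9/2
Game value = 9/2

9/2


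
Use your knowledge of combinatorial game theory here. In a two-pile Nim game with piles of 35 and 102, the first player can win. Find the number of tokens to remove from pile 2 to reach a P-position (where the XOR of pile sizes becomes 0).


Piles: 35 and 102
Current XOR: 35 XOR 102 = 69 (non-zero, so this is an N-position).
To make the XOR zero, we need to find a move that balances the piles.
For pile 2 (size 102): target = 102 XOR 69 = 35
We reduce pile 2 from 102 to 35.
Tokens removed: 102 - 35 = 67
Verification: 35 XOR 35 = 0

67


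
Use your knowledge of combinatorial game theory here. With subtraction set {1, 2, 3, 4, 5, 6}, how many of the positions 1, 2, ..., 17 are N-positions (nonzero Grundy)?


Subtraction set S = {1, 2, 3, 4, 5, 6}, so G(n) = n mod 7.
G(n) = 0 when n is a multiple of 7.
Multiples of 7 in [1, 17]: 2
N-positions (nonzero Grundy) = 17 - 2 = 15

15


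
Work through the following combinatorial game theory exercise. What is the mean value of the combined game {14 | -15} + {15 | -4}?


G1 = {14 | -15}, G2 = {15 | -4}
Each is a switch {a | b} with numbers a > b; its mean value is (a + b)/2, and mean value is additive over game sums: m(G1 + G2) = m(G1) + m(G2).
Mean of G1 = (14 + (-15))/2 = -1/2 = -1/2
Mean of G2 = (15 + (-4))/2 = 11/2 = 11/2
Mean of G1 + G2 = -1/2 + 11/2 = 5

5


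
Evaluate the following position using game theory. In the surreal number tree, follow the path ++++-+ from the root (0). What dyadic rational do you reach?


Sign expansion: ++++-+
Rule: track bounds (lo, hi), initially (-inf, +inf). On '+', the current value becomes lo and we move to the simplest number in (value, hi): value + 1 if hi = +inf, otherwise the midpoint (value + hi)/2. On '-', the current value becomes hi and we move to value - 1 if lo = -inf, otherwise the midpoint (lo + value)/2.
Start at 0.
Step 1: sign = +, move right. Bounds: (0, +inf). Value = 1
Step 2: sign = +, move right. Bounds: (1, +inf). Value = 2
Step 3: sign = +, move right. Bounds: (2, +inf). Value = 3
Step 4: sign = +, move right. Bounds: (3, +inf). Value = 4
Step 5: sign = -, move left. Bounds: (3, 4). Value = 7/2
Step 6: sign = +, move right. Bounds: (7/2, 4). Value = 15/4
The surreal number with sign expansion ++++-+ is 15/4.

15/4


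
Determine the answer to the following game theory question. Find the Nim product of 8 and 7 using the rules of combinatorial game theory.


Nim multiplication is bilinear over XOR: (u XOR v) * w = (u*w) XOR (v*w).
So we split each operand into its bit components and XOR the pairwise Nim products.
8 = 8 (as XOR of powers of 2).
7 = 1 + 2 + 4 (as XOR of powers of 2).
Using the standard Nim-product table on single bits:
  2*2 = 3,   2*4 = 8,   2*8 = 12,
  4*4 = 6,   4*8 = 11,  8*8 = 13,
and  1*x = x (identity), k*l = l*k (commutative).
Pairwise Nim products:
  8 * 1 = 8
  8 * 2 = 12
  8 * 4 = 11
XOR them: 8 XOR 12 XOR 11 = 15.
Result: 8 * 7 = 15 (in Nim).

15


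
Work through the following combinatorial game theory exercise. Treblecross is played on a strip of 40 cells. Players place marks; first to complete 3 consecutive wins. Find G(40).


Treblecross: place X on empty cells; 3-in-a-row wins.
Playing within two cells of an existing X lets the opponent win at once, so sensible play treats the cells i-2..i+2 around each X as dead. The player left with no safe cell loses, so this is a normal-play take-away game on strips of safe cells.
Placing X at cell i (0-indexed) of a strip of k safe cells leaves independent strips of sizes max(0, i-2) and max(0, k-i-3). Hence G(k) = mex{ G(max(0,i-2)) XOR G(max(0,k-i-3)) : 0 <= i < k }, with G(0) = 0.
G(1): splits (0,0):0^0=0 -> mex({0}) = 1
G(2): splits (0,0):0^0=0 -> mex({0}) = 1
G(3): splits (0,0):0^0=0 -> mex({0}) = 1
G(4): splits (0,1):0^1=1 (0,0):0^0=0 -> mex({0, 1}) = 2
G(5): splits (0,2):0^1=1 (0,1):0^1=1 (0,0):0^0=0 -> mex({0, 1}) = 2
G(6) = mex({1}) = 0
G(7) = mex({0, 1, 2}) = 3
G(8) = mex({0, 1, 2}) = 3
G(9) = mex({0, 2}) = 1
G(10) = mex({0, 2, 3}) = 1
G(11) = mex({0, 3}) = 1
G(12) = mex({1, 3}) = 0
G(13) = mex({0, 1, 2, 3}) = 4
G(14) = mex({0, 1, 2}) = 3
G(15) = mex({0, 1, 2}) = 3
G(16) = mex({0, 1, 2, 4}) = 3
G(17) = mex({0, 1, 3, 4}) = 2
G(18) = mex({0, 1, 3, 4}) = 2
G(19) = mex({0, 1, 3, 5}) = 2
G(20) = mex({0, 1, 2, 3, 5}) = 4
G(21) = mex({0, 1, 2, 3, 5}) = 4
G(22) = mex({1, 2, 6}) = 0
G(23) = mex({0, 1, 2, 3, 4, 6}) = 5
G(24) = mex({0, 1, 2, 3, 4}) = 5
G(25) = mex({0, 1, 3, 4, 7}) = 2
G(26) = mex({0, 1, 3, 4, 5, 7}) = 2
G(27) = mex({0, 1, 3, 5}) = 2
G(28) = mex({0, 1, 2, 5}) = 3
G(29) = mex({0, 1, 2, 4, 5, 6}) = 3
G(30) = mex({1, 2, 4, 6}) = 0
G(31) = mex({0, 1, 2, 3, 4, 6}) = 5
G(32) = mex({1, 2, 3, 4, 7}) = 0
G(33) = mex({0, 3, 7}) = 1
G(34) = mex({0, 2, 3, 5, 7}) = 1
G(35) = mex({0, 2, 3, 5, 6}) = 1
G(36) = mex({0, 1, 2, 5, 6}) = 3
G(37) = mex({0, 1, 2, 4, 5, 6}) = 3
G(38) = mex({0, 1, 2, 4}) = 3
G(39) = mex({0, 1, 2, 3, 4, 7}) = 5
G(40) = mex({0, 1, 2, 3, 4, 5, 7}) = 6
Therefore G(40) = 6.

6


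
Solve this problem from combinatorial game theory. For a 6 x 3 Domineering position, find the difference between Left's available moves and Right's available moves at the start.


Board is 6 x 3 (rows x cols).
Left (vertical) placements: (rows-1) * cols = 5 * 3 = 15
Right (horizontal) placements: rows * (cols-1) = 6 * 2 = 12
Advantage = Left - Right = 15 - 12 = 3

3


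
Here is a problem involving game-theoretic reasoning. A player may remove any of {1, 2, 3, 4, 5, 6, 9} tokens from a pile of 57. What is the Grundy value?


The subtraction set is S = {1, 2, 3, 4, 5, 6, 9}.
G(k) = mex{ G(k - s) : s in S, s <= k }. We compute iteratively: G(0) = 0.
G(1) = mex({0}) = 1
G(2) = mex({0, 1}) = 2
G(3) = mex({0, 1, 2}) = 3
G(4) = mex({0, 1, 2, 3}) = 4
G(5) = mex({0, 1, 2, 3, 4}) = 5
G(6) = mex({0, 1, 2, 3, 4, 5}) = 6
G(7) = mex({1, 2, 3, 4, 5, 6}) = 0
G(8) = mex({0, 2, 3, 4, 5, 6}) = 1
G(9) = mex({0, 1, 3, 4, 5, 6}) = 2
G(10) = mex({0, 1, 2, 4, 5, 6}) = 3
G(11) = mex({0, 1, 2, 3, 5, 6}) = 4
G(12) = mex({0, 1, 2, 3, 4, 6}) = 5
G(13) = mex({0, 1, 2, 3, 4, 5}) = 6
G(14) = mex({1, 2, 3, 4, 5, 6}) = 0
G(15) = mex({0, 2, 3, 4, 5, 6}) = 1
Observe that G(7)..G(15) = 0, 1, 2, 3, 4, 5, 6, 0, 1 repeats G(0)..G(8) = 0, 1, 2, 3, 4, 5, 6, 0, 1.
For k >= max(S) = 9, G(k) is determined by the previous 9 values G(k-9)..G(k-1); a window of 9 consecutive values has recurred shifted by 7, so by induction G(k + 7) = G(k) for all k >= 0: the sequence is periodic from the start with period 7.
One period: G(0..6) = 0, 1, 2, 3, 4, 5, 6.
57 mod 7 = 1, so G(57) = G(1) = 1.

1


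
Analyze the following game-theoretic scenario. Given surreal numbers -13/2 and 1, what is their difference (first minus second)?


x = -13/2, y = 1
Converting to common denominator: 2
x = -13/2, y = 2/2
x - y = -13/2 - 1 = -15/2

-15/2


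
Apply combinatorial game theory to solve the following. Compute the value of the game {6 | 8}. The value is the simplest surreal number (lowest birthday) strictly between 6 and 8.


Left options: {6}, max = 6
Right options: {8}, min = 8
All options are numbers and max(Left) < min(Right), so by the simplicity theorem the value is the simplest (earliest-born) number strictly between 6 and 8.
The only integer strictly between 6 and 8 is 7.
No non-integer in the interval can be simpler: if x is a non-integer in the interval, then floor(x) or ceil(x) also lies in the interval (the interval contains an integer), and both are proper prefixes of x's sign expansion, i.e. born earlier. So the game value is 7.
Game value = 7

7


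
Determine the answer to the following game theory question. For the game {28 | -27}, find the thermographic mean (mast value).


Game = {28 | -27}, a switch {a | b} with numbers a > b.
Its thermograph has left wall a - t and right wall b + t, which meet at t = (a - b)/2, where both equal (a + b)/2. So the mast (mean value) is at (a + b)/2.
Mean = (28 + (-27))/2 = 1/2 = 1/2

1/2


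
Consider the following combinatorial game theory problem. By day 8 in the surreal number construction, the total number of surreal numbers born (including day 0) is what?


Day 0: {|} = 0 is born. Count = 1.
Day n: the number of surreal numbers born by day n is 2^(n+1) - 1.
By day 0: 2^1 - 1 = 1
By day 1: 2^2 - 1 = 3
By day 2: 2^3 - 1 = 7
By day 3: 2^4 - 1 = 15
By day 4: 2^5 - 1 = 31
By day 5: 2^6 - 1 = 63
By day 6: 2^7 - 1 = 127
By day 7: 2^8 - 1 = 255
By day 8: 2^9 - 1 = 511
By day 8: 511 surreal numbers.

511


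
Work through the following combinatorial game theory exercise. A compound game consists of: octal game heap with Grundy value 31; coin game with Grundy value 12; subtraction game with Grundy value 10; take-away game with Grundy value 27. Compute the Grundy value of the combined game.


By the Sprague-Grundy theorem, the Grundy value of a sum of games is the XOR of individual Grundy values.
octal game heap: Grundy value = 31. Running XOR: 0 XOR 31 = 31
coin game: Grundy value = 12. Running XOR: 31 XOR 12 = 19
subtraction game: Grundy value = 10. Running XOR: 19 XOR 10 = 25
take-away game: Grundy value = 27. Running XOR: 25 XOR 27 = 2
The combined Grundy value is 2.

2


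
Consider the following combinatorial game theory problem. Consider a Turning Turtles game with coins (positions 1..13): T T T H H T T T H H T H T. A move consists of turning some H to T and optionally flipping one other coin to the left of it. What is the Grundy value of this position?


Coins: T T T H H T T T H H T H T
Key fact: a single head at position k behaves exactly like a Nim heap of size k (turning it to T and optionally flipping a coin at j < k corresponds to moving the heap from k to j, or to 0), and heads combine as a disjunctive sum (two heads at the same place would cancel, matching j XOR j = 0). So the Nim-value is the XOR of the 1-indexed positions of the heads.
Face-up positions (1-indexed): [4, 5, 9, 10, 12]
XOR 0 with 4: 0 XOR 4 = 4
XOR 4 with 5: 4 XOR 5 = 1
XOR 1 with 9: 1 XOR 9 = 8
XOR 8 with 10: 8 XOR 10 = 2
XOR 2 with 12: 2 XOR 12 = 14
Nim-value = 14

14


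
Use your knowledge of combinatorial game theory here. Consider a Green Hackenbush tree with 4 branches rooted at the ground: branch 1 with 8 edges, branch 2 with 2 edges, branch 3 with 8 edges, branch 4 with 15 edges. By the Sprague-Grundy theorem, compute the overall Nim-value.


The tree has 4 branches from the ground vertex.
In Green Hackenbush, the Nim-value of a simple path of length k is k.
Branch 1: length 8, Nim-value = 8
Branch 2: length 2, Nim-value = 2
Branch 3: length 8, Nim-value = 8
Branch 4: length 15, Nim-value = 15
Total Nim-value = XOR of all branch values:
0 XOR 8 = 8
8 XOR 2 = 10
10 XOR 8 = 2
2 XOR 15 = 13
Nim-value of the tree = 13

13


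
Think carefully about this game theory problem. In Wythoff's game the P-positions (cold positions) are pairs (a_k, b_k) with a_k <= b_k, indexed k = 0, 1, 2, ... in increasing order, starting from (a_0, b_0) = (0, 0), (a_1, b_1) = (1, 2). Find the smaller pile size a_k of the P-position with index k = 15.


By Wythoff's theorem, a_k = floor(k * phi) and b_k = floor(k * phi^2) = a_k + k, where phi = (1 + sqrt(5))/2 is the golden ratio.
phi = (1 + sqrt(5))/2 = 1.618034
k = 15
k * phi = 15 * 1.618034 = 24.270510
a_15 = floor(k * phi) = 24

24


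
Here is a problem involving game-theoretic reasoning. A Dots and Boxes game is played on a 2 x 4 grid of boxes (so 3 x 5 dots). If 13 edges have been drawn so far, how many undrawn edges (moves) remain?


Grid: 2 x 4 boxes, i.e. 3 rows and 5 columns of dots.
Horizontal edges: (rows + 1) * cols = 3 * 4 = 12
Vertical edges: rows * (cols + 1) = 2 * 5 = 10
Total edges: 12 + 10 = 22
Edges drawn: 13
Remaining: 22 - 13 = 9

9


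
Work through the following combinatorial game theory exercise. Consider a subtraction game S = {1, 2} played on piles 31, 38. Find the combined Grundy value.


Subtraction set: {1, 2}
For this subtraction set, G(n) = n mod 3 (period = max + 1 = 3).
Pile 1 (size 31): G(31) = 31 mod 3 = 1
Pile 2 (size 38): G(38) = 38 mod 3 = 2
Total Grundy value = XOR of all: 1 XOR 2 = 3

3


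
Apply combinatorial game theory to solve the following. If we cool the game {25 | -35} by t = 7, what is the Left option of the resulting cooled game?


Original game: {25 | -35} (a switch {a | b} with a > b).
Cooling by t (for t below the temperature (a - b)/2 = 30) taxes each move by t: {a | b} cooled by t is {a - t | b + t}.
Cooling amount: t = 7
Cooled Left option: 25 - 7 = 18
Cooled Right option: -35 + 7 = -28
Cooled game: {18 | -28}
Left option = 18

18


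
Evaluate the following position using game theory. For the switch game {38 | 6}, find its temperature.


The game is {38 | 6}, a switch {a | b} with numbers a > b.
Cooling {a | b} by t gives {a - t | b + t}, which stops being hot when a - t = b + t, i.e. at t = (a - b)/2. So the temperature of a switch is (a - b)/2.
Temperature = (Left option - Right option) / 2
= (38 - (6)) / 2
= 32 / 2
= 16

16


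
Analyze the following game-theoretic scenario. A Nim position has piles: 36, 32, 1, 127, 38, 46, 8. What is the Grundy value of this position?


We need the XOR (exclusive or) of all pile sizes.
After XOR-ing pile 1 (size 36): 0 XOR 36 = 36
After XOR-ing pile 2 (size 32): 36 XOR 32 = 4
After XOR-ing pile 3 (size 1): 4 XOR 1 = 5
After XOR-ing pile 4 (size 127): 5 XOR 127 = 122
After XOR-ing pile 5 (size 38): 122 XOR 38 = 92
After XOR-ing pile 6 (size 46): 92 XOR 46 = 114
After XOR-ing pile 7 (size 8): 114 XOR 8 = 122
The Nim-value of this position is 122.

122
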